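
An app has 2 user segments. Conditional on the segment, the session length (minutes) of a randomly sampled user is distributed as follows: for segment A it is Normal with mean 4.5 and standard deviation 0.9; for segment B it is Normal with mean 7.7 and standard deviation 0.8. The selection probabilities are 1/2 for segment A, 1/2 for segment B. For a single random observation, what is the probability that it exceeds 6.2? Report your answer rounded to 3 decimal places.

Conditional on each segment, P(X > 6.2): A: 0.0294534; B: 0.969604.
By total probability, P(X > 6.2) = 0.5·0.0294534 + 0.5·0.969604 = 0.499528.

0.500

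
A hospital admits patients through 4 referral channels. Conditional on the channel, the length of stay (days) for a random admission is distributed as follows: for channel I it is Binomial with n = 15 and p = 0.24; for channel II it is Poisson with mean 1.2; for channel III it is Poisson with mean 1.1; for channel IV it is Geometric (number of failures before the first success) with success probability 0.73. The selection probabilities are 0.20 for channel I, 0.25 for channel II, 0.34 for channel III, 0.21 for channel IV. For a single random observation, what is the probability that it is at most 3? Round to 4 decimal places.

Conditional on each channel, P(X ≤ 3): I: 0.497762; II: 0.966231; III: 0.974258; IV: 0.994686.
By total probability, P(X ≤ 3) = 0.2·0.497762 + 0.25·0.966231 + 0.34·0.974258 + 0.21·0.994686 = 0.881242.

0.8812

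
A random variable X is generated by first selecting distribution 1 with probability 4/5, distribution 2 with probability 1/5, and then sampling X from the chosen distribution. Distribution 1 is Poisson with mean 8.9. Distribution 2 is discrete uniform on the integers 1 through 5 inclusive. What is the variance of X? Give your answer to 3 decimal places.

13.090

Per component, 1: μ=8.9, E[X²]=88.11; 2: μ=3, E[X²]=11.
E[X] = 0.8·8.9 + 0.2·3 = 7.72.
E[X²] = 0.8·88.11 + 0.2·11 = 72.688.
Var(X) = E[X²] − (E[X])² = 72.688 − 59.5984 = 13.0896.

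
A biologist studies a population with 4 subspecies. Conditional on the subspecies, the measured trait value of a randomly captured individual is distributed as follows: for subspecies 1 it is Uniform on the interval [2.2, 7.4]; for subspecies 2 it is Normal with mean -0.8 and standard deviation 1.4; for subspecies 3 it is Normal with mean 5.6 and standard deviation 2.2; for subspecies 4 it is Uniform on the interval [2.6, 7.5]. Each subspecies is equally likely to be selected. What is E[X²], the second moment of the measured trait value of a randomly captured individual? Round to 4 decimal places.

For each component E[X²] = Var + (mean)², giving 1: 25.2933; 2: 2.6; 3: 36.2; 4: 27.5033.
Overall E[X²] = 0.25·25.2933 + 0.25·2.6 + 0.25·36.2 + 0.25·27.5033 = 22.8992.

22.8992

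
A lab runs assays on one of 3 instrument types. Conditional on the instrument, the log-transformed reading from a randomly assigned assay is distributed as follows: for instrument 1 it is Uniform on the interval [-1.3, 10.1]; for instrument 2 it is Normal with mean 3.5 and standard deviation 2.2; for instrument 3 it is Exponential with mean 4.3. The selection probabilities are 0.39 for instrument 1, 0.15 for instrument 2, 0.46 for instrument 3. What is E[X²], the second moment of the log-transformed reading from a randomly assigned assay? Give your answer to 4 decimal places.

For each component E[X²] = Var + (mean)², giving 1: 30.19; 2: 17.09; 3: 36.98.
Overall E[X²] = 0.39·30.19 + 0.15·17.09 + 0.46·36.98 = 31.3484.

31.3484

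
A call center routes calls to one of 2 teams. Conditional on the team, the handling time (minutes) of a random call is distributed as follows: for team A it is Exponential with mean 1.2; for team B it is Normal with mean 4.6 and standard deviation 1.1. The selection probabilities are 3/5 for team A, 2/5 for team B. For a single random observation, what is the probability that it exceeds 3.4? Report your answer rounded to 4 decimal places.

0.3802

Conditional on each team, P(X > 3.4): A: 0.0588165; B: 0.862344.
By total probability, P(X > 3.4) = 0.6·0.0588165 + 0.4·0.862344 = 0.380227.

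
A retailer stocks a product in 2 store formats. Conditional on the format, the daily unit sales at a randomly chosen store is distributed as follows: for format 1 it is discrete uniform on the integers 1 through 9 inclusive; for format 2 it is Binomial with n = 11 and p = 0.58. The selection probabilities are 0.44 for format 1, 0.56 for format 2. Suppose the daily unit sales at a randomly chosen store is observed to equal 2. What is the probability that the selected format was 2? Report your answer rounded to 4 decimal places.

Likelihoods P(X=2 | ·): 1: 0.111111; 2: 0.00752423.
Posterior ∝ prior × likelihood. Numerator for 2: 0.56·0.00752423 = 0.00421357.
Normalizing constant: 0.44·0.111111 + 0.56·0.00752423 = 0.0531025.
P(2 | observation) = 0.00421357 / 0.0531025 = 0.0793479.

0.0793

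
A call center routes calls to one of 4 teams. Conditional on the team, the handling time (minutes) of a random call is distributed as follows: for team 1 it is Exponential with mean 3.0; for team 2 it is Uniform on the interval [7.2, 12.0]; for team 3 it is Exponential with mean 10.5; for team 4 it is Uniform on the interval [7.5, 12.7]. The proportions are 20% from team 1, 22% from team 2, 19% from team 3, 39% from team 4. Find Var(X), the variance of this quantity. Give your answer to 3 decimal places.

Per component, 1: μ=3, E[X²]=18; 2: μ=9.6, E[X²]=94.08; 3: μ=10.5, E[X²]=220.5; 4: μ=10.1, E[X²]=104.263.
E[X] = 0.2·3 + 0.22·9.6 + 0.19·10.5 + 0.39·10.1 = 8.646.
E[X²] = 0.2·18 + 0.22·94.08 + 0.19·220.5 + 0.39·104.263 = 106.855.
Var(X) = E[X²] − (E[X])² = 106.855 − 74.7533 = 32.102.

32.102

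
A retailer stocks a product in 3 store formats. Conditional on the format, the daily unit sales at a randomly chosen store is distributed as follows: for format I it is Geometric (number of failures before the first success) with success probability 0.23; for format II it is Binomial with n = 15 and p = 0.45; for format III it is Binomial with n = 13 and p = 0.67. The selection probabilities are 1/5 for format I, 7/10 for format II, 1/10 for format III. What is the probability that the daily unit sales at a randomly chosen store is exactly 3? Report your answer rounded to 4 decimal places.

0.0434

Conditional on each format, P(X = 3): I: 0.105003; II: 0.0317688; III: 0.00131744.
By total probability, P(X = 3) = 0.2·0.105003 + 0.7·0.0317688 + 0.1·0.00131744 = 0.0433704.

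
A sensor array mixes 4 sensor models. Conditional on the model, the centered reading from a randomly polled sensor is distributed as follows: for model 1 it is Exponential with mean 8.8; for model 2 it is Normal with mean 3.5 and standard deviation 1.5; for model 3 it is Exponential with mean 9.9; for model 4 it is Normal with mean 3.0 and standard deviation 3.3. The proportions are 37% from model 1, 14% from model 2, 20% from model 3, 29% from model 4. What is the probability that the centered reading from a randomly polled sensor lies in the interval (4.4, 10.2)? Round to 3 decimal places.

Conditional on each model, P(4.4 < X < 10.2): 1: 0.292759; 2: 0.274249; 3: 0.284282; 4: 0.321133.
By total probability, P(4.4 < X < 10.2) = 0.37·0.292759 + 0.14·0.274249 + 0.2·0.284282 + 0.29·0.321133 = 0.296701.

0.297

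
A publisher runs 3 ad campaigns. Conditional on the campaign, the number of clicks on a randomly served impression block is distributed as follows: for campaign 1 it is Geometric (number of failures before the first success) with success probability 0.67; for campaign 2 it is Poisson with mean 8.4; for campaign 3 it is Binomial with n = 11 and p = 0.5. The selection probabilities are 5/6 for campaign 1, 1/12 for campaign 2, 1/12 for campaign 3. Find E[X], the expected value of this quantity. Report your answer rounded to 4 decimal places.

1.5688

Component means — 1: 0.492537; 2: 8.4; 3: 5.5.
E[X] = 0.833333·0.492537 + 0.0833333·8.4 + 0.0833333·5.5 = 1.56878.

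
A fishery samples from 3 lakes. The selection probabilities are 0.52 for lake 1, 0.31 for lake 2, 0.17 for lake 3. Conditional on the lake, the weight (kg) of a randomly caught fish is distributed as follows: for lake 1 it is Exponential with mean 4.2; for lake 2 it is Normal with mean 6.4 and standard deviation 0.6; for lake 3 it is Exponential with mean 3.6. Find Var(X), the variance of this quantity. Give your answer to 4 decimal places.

12.7128

Per component, 1: μ=4.2, E[X²]=35.28; 2: μ=6.4, E[X²]=41.32; 3: μ=3.6, E[X²]=25.92.
E[X] = 0.52·4.2 + 0.31·6.4 + 0.17·3.6 = 4.78.
E[X²] = 0.52·35.28 + 0.31·41.32 + 0.17·25.92 = 35.5612.
Var(X) = E[X²] − (E[X])² = 35.5612 − 22.8484 = 12.7128.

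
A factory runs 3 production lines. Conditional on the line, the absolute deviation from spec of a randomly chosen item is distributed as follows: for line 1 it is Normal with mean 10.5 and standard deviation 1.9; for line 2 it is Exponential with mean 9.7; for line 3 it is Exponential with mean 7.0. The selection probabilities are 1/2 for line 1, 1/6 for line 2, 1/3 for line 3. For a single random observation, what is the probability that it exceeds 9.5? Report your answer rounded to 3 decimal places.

0.499

Conditional on each line, P(X > 9.5): 1: 0.700666; 2: 0.375543; 3: 0.257395.
By total probability, P(X > 9.5) = 0.5·0.700666 + 0.166667·0.375543 + 0.333333·0.257395 = 0.498722.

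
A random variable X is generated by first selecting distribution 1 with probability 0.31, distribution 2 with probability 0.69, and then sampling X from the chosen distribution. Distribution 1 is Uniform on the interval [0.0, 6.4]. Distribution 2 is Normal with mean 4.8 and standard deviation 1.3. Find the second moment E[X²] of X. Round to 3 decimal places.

For each component E[X²] = Var + (mean)², giving 1: 13.6533; 2: 24.73.
Overall E[X²] = 0.31·13.6533 + 0.69·24.73 = 21.2962.

21.296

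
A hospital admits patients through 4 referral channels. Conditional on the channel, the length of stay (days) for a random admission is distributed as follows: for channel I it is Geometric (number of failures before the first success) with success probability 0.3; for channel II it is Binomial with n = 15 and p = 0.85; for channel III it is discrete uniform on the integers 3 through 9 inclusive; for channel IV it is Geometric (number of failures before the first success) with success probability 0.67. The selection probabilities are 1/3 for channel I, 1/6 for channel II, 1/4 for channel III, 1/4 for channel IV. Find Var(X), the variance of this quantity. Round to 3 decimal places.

21.580

Per component, I: μ=2.33333, E[X²]=13.2222; II: μ=12.75, E[X²]=164.475; III: μ=6, E[X²]=40; IV: μ=0.492537, E[X²]=0.977723.
E[X] = 0.333333·2.33333 + 0.166667·12.75 + 0.25·6 + 0.25·0.492537 = 4.52591.
E[X²] = 0.333333·13.2222 + 0.166667·164.475 + 0.25·40 + 0.25·0.977723 = 42.0643.
Var(X) = E[X²] − (E[X])² = 42.0643 − 20.4839 = 21.5805.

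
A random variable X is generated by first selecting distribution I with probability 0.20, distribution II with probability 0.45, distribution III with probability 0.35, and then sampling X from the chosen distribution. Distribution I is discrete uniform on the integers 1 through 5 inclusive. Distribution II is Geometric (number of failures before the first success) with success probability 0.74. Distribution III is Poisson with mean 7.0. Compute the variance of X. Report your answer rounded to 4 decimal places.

11.7773

Per component, I: μ=3, E[X²]=11; II: μ=0.351351, E[X²]=0.598247; III: μ=7, E[X²]=56.
E[X] = 0.2·3 + 0.45·0.351351 + 0.35·7 = 3.20811.
E[X²] = 0.2·11 + 0.45·0.598247 + 0.35·56 = 22.0692.
Var(X) = E[X²] − (E[X])² = 22.0692 − 10.292 = 11.7773.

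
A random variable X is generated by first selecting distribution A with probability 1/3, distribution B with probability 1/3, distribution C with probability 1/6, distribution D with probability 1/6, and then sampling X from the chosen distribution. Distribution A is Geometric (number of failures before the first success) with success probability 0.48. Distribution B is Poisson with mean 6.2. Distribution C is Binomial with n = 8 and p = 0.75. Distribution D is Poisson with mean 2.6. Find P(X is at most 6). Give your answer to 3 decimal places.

0.791

Conditional on each component, P(X ≤ 6): A: 0.989719; B: 0.574213; C: 0.632919; D: 0.98283.
By total probability, P(X ≤ 6) = 0.333333·0.989719 + 0.333333·0.574213 + 0.166667·0.632919 + 0.166667·0.98283 = 0.790602.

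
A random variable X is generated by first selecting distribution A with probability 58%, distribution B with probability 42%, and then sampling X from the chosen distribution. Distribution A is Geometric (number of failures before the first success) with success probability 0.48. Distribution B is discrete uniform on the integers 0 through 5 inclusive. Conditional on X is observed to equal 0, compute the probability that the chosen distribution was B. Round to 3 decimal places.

0.201

Likelihoods P(X=0 | ·): A: 0.48; B: 0.166667.
Posterior ∝ prior × likelihood. Numerator for B: 0.42·0.166667 = 0.07.
Normalizing constant: 0.58·0.48 + 0.42·0.166667 = 0.3484.
P(B | observation) = 0.07 / 0.3484 = 0.200918.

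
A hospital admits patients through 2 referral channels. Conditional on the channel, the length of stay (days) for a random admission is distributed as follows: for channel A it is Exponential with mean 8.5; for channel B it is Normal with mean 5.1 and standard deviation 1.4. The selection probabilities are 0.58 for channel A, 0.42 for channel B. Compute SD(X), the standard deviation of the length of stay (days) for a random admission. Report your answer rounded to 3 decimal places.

6.749

Per component, A: μ=8.5, E[X²]=144.5; B: μ=5.1, E[X²]=27.97.
E[X] = 0.58·8.5 + 0.42·5.1 = 7.072.
E[X²] = 0.58·144.5 + 0.42·27.97 = 95.5574.
Var(X) = E[X²] − (E[X])² = 95.5574 − 50.0132 = 45.5442.
SD(X) = √45.5442 = 6.74865.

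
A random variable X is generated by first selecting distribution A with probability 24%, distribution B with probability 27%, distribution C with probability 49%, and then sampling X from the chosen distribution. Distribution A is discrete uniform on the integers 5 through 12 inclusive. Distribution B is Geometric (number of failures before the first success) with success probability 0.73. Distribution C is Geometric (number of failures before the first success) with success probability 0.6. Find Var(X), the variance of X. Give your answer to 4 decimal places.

Per component, A: μ=8.5, E[X²]=77.5; B: μ=0.369863, E[X²]=0.64346; C: μ=0.666667, E[X²]=1.55556.
E[X] = 0.24·8.5 + 0.27·0.369863 + 0.49·0.666667 = 2.46653.
E[X²] = 0.24·77.5 + 0.27·0.64346 + 0.49·1.55556 = 19.536.
Var(X) = E[X²] − (E[X])² = 19.536 − 6.08377 = 13.4522.

13.4522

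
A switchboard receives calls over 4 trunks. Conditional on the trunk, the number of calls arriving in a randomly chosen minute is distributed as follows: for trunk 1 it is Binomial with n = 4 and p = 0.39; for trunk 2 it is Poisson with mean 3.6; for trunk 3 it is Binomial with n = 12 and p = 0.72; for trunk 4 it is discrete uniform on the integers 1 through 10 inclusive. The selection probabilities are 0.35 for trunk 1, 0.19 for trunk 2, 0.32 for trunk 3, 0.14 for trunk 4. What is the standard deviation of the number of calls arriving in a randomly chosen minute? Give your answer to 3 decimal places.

3.418

Per component, 1: μ=1.56, E[X²]=3.3852; 2: μ=3.6, E[X²]=16.56; 3: μ=8.64, E[X²]=77.0688; 4: μ=5.5, E[X²]=38.5.
E[X] = 0.35·1.56 + 0.19·3.6 + 0.32·8.64 + 0.14·5.5 = 4.7648.
E[X²] = 0.35·3.3852 + 0.19·16.56 + 0.32·77.0688 + 0.14·38.5 = 34.3832.
Var(X) = E[X²] − (E[X])² = 34.3832 − 22.7033 = 11.6799.
SD(X) = √11.6799 = 3.41759.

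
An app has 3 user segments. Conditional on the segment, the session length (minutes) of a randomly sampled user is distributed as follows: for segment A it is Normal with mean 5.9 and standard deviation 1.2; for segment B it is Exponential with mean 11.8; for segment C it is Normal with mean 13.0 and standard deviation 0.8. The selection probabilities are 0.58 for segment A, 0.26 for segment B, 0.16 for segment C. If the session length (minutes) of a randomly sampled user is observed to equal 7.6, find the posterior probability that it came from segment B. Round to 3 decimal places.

Likelihoods f(7.6 | ·): A: 0.121878; B: 0.0445044; C: 6.36867e-11.
Posterior ∝ prior × likelihood. Numerator for B: 0.26·0.0445044 = 0.0115711.
Normalizing constant: 0.58·0.121878 + 0.26·0.0445044 + 0.16·6.36867e-11 = 0.0822606.
P(B | observation) = 0.0115711 / 0.0822606 = 0.140665.

0.141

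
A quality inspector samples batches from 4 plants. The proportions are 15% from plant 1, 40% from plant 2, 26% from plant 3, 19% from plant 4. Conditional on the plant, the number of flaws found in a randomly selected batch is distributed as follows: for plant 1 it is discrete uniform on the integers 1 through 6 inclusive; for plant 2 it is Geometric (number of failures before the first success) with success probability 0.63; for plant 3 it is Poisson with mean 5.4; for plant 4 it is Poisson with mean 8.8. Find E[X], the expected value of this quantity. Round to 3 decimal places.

3.836

Component means — 1: 3.5; 2: 0.587302; 3: 5.4; 4: 8.8.
E[X] = 0.15·3.5 + 0.4·0.587302 + 0.26·5.4 + 0.19·8.8 = 3.83592.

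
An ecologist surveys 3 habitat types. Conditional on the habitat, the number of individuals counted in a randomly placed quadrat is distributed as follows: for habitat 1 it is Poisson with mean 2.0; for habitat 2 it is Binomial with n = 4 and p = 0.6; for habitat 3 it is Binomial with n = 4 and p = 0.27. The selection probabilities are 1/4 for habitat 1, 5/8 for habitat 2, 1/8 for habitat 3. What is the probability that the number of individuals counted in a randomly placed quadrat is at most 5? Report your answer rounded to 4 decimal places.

0.9959

Conditional on each habitat, P(X ≤ 5): 1: 0.983436; 2: 1; 3: 1.
By total probability, P(X ≤ 5) = 0.25·0.983436 + 0.625·1 + 0.125·1 = 0.995859.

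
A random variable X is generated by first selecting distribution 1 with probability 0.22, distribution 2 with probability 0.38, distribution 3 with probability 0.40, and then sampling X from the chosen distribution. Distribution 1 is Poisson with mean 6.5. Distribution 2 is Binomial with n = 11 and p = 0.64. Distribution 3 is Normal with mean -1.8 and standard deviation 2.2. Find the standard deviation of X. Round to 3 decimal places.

4.722

Per component, 1: μ=6.5, E[X²]=48.75; 2: μ=7.04, E[X²]=52.096; 3: μ=-1.8, E[X²]=8.08.
E[X] = 0.22·6.5 + 0.38·7.04 + 0.4·-1.8 = 3.3852.
E[X²] = 0.22·48.75 + 0.38·52.096 + 0.4·8.08 = 33.7535.
Var(X) = E[X²] − (E[X])² = 33.7535 − 11.4596 = 22.2939.
SD(X) = √22.2939 = 4.72164.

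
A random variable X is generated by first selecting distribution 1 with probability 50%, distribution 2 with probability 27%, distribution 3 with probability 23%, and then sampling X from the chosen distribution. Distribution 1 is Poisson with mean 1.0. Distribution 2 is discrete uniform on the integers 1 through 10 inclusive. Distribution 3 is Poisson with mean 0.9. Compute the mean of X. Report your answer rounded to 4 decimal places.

2.1920

Component means — 1: 1; 2: 5.5; 3: 0.9.
E[X] = 0.5·1 + 0.27·5.5 + 0.23·0.9 = 2.192.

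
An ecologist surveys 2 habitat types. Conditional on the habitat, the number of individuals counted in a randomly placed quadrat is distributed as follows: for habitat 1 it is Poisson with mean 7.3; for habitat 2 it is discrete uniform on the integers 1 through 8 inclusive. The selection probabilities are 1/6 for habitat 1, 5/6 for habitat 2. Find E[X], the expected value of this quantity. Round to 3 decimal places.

4.967

Component means — 1: 7.3; 2: 4.5.
E[X] = 0.166667·7.3 + 0.833333·4.5 = 4.96667.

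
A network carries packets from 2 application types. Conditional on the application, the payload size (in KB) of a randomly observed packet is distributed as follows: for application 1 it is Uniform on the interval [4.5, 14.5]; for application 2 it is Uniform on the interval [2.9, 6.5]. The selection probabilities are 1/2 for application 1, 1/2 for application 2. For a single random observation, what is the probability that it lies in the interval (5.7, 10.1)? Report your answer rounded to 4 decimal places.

0.3311

Conditional on each application, P(5.7 < X < 10.1): 1: 0.44; 2: 0.222222.
By total probability, P(5.7 < X < 10.1) = 0.5·0.44 + 0.5·0.222222 = 0.331111.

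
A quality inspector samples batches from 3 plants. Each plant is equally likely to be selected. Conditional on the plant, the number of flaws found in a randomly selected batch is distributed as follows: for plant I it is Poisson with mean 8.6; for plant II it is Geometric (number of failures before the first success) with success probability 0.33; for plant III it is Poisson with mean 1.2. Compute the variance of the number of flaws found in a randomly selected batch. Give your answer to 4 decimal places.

16.2742

Per component, I: μ=8.6, E[X²]=82.56; II: μ=2.0303, E[X²]=10.2746; III: μ=1.2, E[X²]=2.64.
E[X] = 0.333333·8.6 + 0.333333·2.0303 + 0.333333·1.2 = 3.94343.
E[X²] = 0.333333·82.56 + 0.333333·10.2746 + 0.333333·2.64 = 31.8249.
Var(X) = E[X²] − (E[X])² = 31.8249 − 15.5507 = 16.2742.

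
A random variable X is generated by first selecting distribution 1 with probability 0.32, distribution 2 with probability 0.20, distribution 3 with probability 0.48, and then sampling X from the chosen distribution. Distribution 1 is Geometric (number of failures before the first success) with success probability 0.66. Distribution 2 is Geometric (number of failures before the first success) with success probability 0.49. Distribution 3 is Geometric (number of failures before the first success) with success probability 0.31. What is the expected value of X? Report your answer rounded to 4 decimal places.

1.4414

Component means — 1: 0.515152; 2: 1.04082; 3: 2.22581.
E[X] = 0.32·0.515152 + 0.2·1.04082 + 0.48·2.22581 = 1.4414.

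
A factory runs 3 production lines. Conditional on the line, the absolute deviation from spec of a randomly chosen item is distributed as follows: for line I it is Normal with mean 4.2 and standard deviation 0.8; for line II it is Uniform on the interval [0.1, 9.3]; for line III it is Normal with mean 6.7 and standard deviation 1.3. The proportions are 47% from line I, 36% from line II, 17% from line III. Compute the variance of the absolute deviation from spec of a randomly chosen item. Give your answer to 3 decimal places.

3.914

Per component, I: μ=4.2, E[X²]=18.28; II: μ=4.7, E[X²]=29.1433; III: μ=6.7, E[X²]=46.58.
E[X] = 0.47·4.2 + 0.36·4.7 + 0.17·6.7 = 4.805.
E[X²] = 0.47·18.28 + 0.36·29.1433 + 0.17·46.58 = 27.0018.
Var(X) = E[X²] − (E[X])² = 27.0018 − 23.088 = 3.91378.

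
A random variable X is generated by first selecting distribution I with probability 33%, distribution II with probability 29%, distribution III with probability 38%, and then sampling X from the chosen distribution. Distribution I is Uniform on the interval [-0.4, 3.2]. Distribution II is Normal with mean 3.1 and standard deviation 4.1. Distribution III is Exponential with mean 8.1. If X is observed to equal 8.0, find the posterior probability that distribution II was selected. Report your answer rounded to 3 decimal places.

0.442

Likelihoods f(8.0 | ·): I: 0; II: 0.0476399; III: 0.0459814.
Posterior ∝ prior × likelihood. Numerator for II: 0.29·0.0476399 = 0.0138156.
Normalizing constant: 0.33·0 + 0.29·0.0476399 + 0.38·0.0459814 = 0.0312885.
P(II | observation) = 0.0138156 / 0.0312885 = 0.441554.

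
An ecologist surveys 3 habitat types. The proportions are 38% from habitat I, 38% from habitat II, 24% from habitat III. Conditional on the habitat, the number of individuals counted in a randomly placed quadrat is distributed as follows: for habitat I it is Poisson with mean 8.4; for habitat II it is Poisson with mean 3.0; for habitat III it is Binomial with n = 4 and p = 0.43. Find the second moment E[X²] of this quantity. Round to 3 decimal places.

35.510

For each component E[X²] = Var + (mean)², giving I: 78.96; II: 12; III: 3.9388.
Overall E[X²] = 0.38·78.96 + 0.38·12 + 0.24·3.9388 = 35.5101.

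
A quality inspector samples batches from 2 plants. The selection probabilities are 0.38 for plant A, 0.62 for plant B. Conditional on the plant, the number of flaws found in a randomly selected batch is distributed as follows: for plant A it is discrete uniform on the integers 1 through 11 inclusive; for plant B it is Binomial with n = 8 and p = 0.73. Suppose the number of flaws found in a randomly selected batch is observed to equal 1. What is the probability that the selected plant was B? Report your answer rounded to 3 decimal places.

0.011

Likelihoods P(X=1 | ·): A: 0.0909091; B: 0.000610885.
Posterior ∝ prior × likelihood. Numerator for B: 0.62·0.000610885 = 0.000378748.
Normalizing constant: 0.38·0.0909091 + 0.62·0.000610885 = 0.0349242.
P(B | observation) = 0.000378748 / 0.0349242 = 0.0108449.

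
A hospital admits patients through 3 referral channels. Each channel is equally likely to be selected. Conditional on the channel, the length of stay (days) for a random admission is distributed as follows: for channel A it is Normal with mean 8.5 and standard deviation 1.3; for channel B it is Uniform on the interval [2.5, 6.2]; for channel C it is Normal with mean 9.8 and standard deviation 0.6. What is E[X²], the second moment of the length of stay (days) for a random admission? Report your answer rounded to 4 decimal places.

For each component E[X²] = Var + (mean)², giving A: 73.94; B: 20.0633; C: 96.4.
Overall E[X²] = 0.333333·73.94 + 0.333333·20.0633 + 0.333333·96.4 = 63.4678.

63.4678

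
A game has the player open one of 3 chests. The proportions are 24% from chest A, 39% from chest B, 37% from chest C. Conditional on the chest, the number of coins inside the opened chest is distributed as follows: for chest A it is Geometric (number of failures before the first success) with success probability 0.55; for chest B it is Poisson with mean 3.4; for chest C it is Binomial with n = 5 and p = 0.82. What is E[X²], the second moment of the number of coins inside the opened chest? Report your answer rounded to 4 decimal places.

For each component E[X²] = Var + (mean)², giving A: 2.15702; B: 14.96; C: 17.548.
Overall E[X²] = 0.24·2.15702 + 0.39·14.96 + 0.37·17.548 = 12.8448.

12.8448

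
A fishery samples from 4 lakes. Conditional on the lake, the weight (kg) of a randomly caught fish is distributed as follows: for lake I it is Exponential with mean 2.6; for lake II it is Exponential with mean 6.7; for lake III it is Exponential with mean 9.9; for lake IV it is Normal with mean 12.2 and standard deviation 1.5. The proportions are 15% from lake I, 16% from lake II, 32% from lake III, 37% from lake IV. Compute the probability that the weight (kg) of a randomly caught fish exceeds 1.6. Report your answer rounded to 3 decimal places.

Conditional on each lake, P(X > 1.6): I: 0.540433; II: 0.787568; III: 0.850768; IV: 1.
By total probability, P(X > 1.6) = 0.15·0.540433 + 0.16·0.787568 + 0.32·0.850768 + 0.37·1 = 0.849321.

0.849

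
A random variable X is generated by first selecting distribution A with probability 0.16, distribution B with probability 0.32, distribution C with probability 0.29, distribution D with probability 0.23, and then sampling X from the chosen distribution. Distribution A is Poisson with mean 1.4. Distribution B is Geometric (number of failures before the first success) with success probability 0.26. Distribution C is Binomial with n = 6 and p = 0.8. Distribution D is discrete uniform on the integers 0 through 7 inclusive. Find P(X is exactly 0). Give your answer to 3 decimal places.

0.151

Conditional on each component, P(X = 0): A: 0.246597; B: 0.26; C: 6.4e-05; D: 0.125.
By total probability, P(X = 0) = 0.16·0.246597 + 0.32·0.26 + 0.29·6.4e-05 + 0.23·0.125 = 0.151424.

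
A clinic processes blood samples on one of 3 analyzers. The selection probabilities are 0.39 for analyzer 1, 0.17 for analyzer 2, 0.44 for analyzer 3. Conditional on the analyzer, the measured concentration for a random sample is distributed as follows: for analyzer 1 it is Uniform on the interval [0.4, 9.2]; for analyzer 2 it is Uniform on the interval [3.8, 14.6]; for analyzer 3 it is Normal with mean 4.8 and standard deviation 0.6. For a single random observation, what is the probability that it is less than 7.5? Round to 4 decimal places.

0.8129

Conditional on each analyzer, P(X < 7.5): 1: 0.806818; 2: 0.342593; 3: 0.999997.
By total probability, P(X < 7.5) = 0.39·0.806818 + 0.17·0.342593 + 0.44·0.999997 = 0.812898.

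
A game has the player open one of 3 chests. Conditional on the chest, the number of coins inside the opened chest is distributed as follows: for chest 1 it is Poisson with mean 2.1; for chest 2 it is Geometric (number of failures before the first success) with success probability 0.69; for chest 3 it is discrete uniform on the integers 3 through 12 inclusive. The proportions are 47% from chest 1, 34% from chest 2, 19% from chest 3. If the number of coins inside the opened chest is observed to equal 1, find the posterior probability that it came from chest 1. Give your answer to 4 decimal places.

Likelihoods P(X=1 | ·): 1: 0.257158; 2: 0.2139; 3: 0.
Posterior ∝ prior × likelihood. Numerator for 1: 0.47·0.257158 = 0.120864.
Normalizing constant: 0.47·0.257158 + 0.34·0.2139 + 0.19·0 = 0.19359.
P(1 | observation) = 0.120864 / 0.19359 = 0.624331.

0.6243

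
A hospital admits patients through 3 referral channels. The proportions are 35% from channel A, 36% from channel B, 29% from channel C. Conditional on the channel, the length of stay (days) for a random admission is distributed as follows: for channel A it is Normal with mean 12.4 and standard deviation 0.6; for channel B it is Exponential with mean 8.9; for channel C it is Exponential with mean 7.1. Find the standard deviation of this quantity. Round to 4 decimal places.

Per component, A: μ=12.4, E[X²]=154.12; B: μ=8.9, E[X²]=158.42; C: μ=7.1, E[X²]=100.82.
E[X] = 0.35·12.4 + 0.36·8.9 + 0.29·7.1 = 9.603.
E[X²] = 0.35·154.12 + 0.36·158.42 + 0.29·100.82 = 140.211.
Var(X) = E[X²] − (E[X])² = 140.211 − 92.2176 = 47.9934.
SD(X) = √47.9934 = 6.92773.

6.9277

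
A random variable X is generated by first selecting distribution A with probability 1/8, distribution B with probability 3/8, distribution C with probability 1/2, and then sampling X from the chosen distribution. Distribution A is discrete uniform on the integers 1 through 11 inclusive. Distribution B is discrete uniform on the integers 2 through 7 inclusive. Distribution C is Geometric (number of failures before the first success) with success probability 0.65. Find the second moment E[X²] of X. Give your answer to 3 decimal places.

For each component E[X²] = Var + (mean)², giving A: 46; B: 23.1667; C: 1.11834.
Overall E[X²] = 0.125·46 + 0.375·23.1667 + 0.5·1.11834 = 14.9967.

14.997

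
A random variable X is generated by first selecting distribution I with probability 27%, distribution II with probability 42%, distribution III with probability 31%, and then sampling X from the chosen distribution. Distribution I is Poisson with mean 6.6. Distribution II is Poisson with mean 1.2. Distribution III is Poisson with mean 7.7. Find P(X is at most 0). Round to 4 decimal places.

0.1270

Conditional on each component, P(X ≤ 0): I: 0.00136037; II: 0.301194; III: 0.000452827.
By total probability, P(X ≤ 0) = 0.27·0.00136037 + 0.42·0.301194 + 0.31·0.000452827 = 0.127009.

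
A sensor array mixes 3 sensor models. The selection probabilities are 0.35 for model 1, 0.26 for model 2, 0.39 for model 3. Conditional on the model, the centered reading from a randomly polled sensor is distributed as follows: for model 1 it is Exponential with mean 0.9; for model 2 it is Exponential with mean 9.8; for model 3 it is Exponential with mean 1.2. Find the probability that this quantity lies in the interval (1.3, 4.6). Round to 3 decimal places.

Conditional on each model, P(1.3 < X < 4.6): 1: 0.229848; 2: 0.250384; 3: 0.316828.
By total probability, P(1.3 < X < 4.6) = 0.35·0.229848 + 0.26·0.250384 + 0.39·0.316828 = 0.269109.

0.269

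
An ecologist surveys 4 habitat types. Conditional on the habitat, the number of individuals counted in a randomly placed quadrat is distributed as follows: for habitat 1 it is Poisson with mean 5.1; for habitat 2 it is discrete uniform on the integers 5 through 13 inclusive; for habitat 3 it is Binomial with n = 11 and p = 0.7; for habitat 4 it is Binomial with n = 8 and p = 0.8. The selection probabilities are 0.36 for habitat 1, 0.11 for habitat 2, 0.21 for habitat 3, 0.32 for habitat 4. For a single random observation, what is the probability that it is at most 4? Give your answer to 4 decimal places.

0.1749

Conditional on each habitat, P(X ≤ 4): 1: 0.423125; 2: 0; 3: 0.0216192; 4: 0.0562816.
By total probability, P(X ≤ 4) = 0.36·0.423125 + 0.11·0 + 0.21·0.0216192 + 0.32·0.0562816 = 0.174875.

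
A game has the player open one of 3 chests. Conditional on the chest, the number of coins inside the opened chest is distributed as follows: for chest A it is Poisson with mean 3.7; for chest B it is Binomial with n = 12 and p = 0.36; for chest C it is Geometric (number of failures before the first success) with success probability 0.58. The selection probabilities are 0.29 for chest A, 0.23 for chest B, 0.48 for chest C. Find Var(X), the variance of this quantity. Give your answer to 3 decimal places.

4.994

Per component, A: μ=3.7, E[X²]=17.39; B: μ=4.32, E[X²]=21.4272; C: μ=0.724138, E[X²]=1.77289.
E[X] = 0.29·3.7 + 0.23·4.32 + 0.48·0.724138 = 2.41419.
E[X²] = 0.29·17.39 + 0.23·21.4272 + 0.48·1.77289 = 10.8223.
Var(X) = E[X²] − (E[X])² = 10.8223 − 5.8283 = 4.99405.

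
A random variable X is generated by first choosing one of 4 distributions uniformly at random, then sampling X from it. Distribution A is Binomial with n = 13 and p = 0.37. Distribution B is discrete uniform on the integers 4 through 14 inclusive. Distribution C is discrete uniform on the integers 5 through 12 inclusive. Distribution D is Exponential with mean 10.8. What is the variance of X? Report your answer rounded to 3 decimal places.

Per component, A: μ=4.81, E[X²]=26.1664; B: μ=9, E[X²]=91; C: μ=8.5, E[X²]=77.5; D: μ=10.8, E[X²]=233.28.
E[X] = 0.25·4.81 + 0.25·9 + 0.25·8.5 + 0.25·10.8 = 8.2775.
E[X²] = 0.25·26.1664 + 0.25·91 + 0.25·77.5 + 0.25·233.28 = 106.987.
Var(X) = E[X²] − (E[X])² = 106.987 − 68.517 = 38.4696.

38.470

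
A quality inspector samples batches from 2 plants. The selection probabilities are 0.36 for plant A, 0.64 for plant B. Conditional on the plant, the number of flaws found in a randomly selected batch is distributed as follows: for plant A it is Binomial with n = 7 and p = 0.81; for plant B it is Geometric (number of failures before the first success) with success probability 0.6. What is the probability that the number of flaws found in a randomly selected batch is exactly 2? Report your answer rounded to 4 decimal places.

0.0627

Conditional on each plant, P(X = 2): A: 0.00341159; B: 0.096.
By total probability, P(X = 2) = 0.36·0.00341159 + 0.64·0.096 = 0.0626682.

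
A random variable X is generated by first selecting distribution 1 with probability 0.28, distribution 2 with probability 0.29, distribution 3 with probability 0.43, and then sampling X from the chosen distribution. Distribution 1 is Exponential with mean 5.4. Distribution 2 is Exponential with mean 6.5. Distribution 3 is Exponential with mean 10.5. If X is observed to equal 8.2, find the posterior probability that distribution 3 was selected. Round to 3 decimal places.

Likelihoods f(8.2 | ·): 1: 0.0405622; 2: 0.043572; 3: 0.0436162.
Posterior ∝ prior × likelihood. Numerator for 3: 0.43·0.0436162 = 0.0187549.
Normalizing constant: 0.28·0.0405622 + 0.29·0.043572 + 0.43·0.0436162 = 0.0427483.
P(3 | observation) = 0.0187549 / 0.0427483 = 0.43873.

0.439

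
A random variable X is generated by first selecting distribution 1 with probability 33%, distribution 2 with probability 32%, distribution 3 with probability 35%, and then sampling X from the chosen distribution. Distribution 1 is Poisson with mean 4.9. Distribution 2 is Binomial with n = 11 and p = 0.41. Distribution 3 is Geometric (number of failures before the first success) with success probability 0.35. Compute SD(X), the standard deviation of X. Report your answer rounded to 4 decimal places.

Per component, 1: μ=4.9, E[X²]=28.91; 2: μ=4.51, E[X²]=23.001; 3: μ=1.85714, E[X²]=8.7551.
E[X] = 0.33·4.9 + 0.32·4.51 + 0.35·1.85714 = 3.7102.
E[X²] = 0.33·28.91 + 0.32·23.001 + 0.35·8.7551 = 19.9649.
Var(X) = E[X²] − (E[X])² = 19.9649 − 13.7656 = 6.19932.
SD(X) = √6.19932 = 2.48984.

2.4898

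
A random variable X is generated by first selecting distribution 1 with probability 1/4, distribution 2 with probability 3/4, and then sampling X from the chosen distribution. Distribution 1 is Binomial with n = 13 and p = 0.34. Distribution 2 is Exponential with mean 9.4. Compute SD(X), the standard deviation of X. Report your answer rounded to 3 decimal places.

8.465

Per component, 1: μ=4.42, E[X²]=22.4536; 2: μ=9.4, E[X²]=176.72.
E[X] = 0.25·4.42 + 0.75·9.4 = 8.155.
E[X²] = 0.25·22.4536 + 0.75·176.72 = 138.153.
Var(X) = E[X²] − (E[X])² = 138.153 − 66.504 = 71.6494.
SD(X) = √71.6494 = 8.4646.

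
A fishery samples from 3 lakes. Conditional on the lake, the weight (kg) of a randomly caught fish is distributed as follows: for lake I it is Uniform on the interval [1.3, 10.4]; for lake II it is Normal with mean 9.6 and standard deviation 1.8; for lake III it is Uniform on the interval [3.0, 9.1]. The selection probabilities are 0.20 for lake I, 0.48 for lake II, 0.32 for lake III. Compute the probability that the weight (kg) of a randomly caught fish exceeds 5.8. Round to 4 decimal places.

Conditional on each lake, P(X > 5.8): I: 0.505495; II: 0.982619; III: 0.540984.
By total probability, P(X > 5.8) = 0.2·0.505495 + 0.48·0.982619 + 0.32·0.540984 = 0.745871.

0.7459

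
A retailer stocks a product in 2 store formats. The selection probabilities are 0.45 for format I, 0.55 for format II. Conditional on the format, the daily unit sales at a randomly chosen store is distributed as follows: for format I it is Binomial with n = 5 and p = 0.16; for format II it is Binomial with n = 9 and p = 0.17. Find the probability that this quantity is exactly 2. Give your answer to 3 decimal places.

Conditional on each format, P(X = 2): I: 0.151732; II: 0.282323.
By total probability, P(X = 2) = 0.45·0.151732 + 0.55·0.282323 = 0.223557.

0.224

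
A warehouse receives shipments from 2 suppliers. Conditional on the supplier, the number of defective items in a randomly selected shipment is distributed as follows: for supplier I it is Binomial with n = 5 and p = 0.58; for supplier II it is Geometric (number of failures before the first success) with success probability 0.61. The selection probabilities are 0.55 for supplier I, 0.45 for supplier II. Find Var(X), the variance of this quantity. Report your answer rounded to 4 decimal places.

2.4064

Per component, I: μ=2.9, E[X²]=9.628; II: μ=0.639344, E[X²]=1.45687.
E[X] = 0.55·2.9 + 0.45·0.639344 = 1.8827.
E[X²] = 0.55·9.628 + 0.45·1.45687 = 5.95099.
Var(X) = E[X²] − (E[X])² = 5.95099 − 3.54458 = 2.40641.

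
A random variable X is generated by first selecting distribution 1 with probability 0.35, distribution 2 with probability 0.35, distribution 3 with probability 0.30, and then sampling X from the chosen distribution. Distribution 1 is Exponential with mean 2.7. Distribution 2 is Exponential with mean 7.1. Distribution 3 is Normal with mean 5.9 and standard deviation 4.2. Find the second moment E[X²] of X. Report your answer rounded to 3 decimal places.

56.125

For each component E[X²] = Var + (mean)², giving 1: 14.58; 2: 100.82; 3: 52.45.
Overall E[X²] = 0.35·14.58 + 0.35·100.82 + 0.3·52.45 = 56.125.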